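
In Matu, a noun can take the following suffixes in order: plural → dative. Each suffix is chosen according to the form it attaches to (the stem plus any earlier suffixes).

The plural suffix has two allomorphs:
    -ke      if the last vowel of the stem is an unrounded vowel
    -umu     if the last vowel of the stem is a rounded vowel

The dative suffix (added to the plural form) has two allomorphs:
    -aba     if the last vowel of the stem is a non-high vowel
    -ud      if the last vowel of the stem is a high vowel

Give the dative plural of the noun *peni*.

*peni*: last vowel = /i/, an unrounded vowel → -ke → *penike*.
Since the last vowel of the plural form *penike* is /e/ (a non-high vowel), it takes -aba, giving *penikeaba*.

penikeaba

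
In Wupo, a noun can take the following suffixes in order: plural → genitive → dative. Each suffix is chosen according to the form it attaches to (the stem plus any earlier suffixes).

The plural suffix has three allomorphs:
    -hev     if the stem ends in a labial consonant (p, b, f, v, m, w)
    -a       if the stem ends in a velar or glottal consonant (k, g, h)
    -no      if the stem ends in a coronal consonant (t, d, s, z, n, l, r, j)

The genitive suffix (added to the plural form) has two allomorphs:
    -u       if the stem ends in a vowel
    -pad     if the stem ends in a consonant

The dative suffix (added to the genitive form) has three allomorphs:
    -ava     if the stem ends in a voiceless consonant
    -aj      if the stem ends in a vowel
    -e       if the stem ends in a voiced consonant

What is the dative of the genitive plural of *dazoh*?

*dazoh* — final consonant /h/ (velar/glottal) → -a → *dazoha*.
The plural form *dazoha* — final sound /a/ (a vowel) → -u → *dazohau*.
The genitive form *dazohau* — final sound /u/ (a vowel) → -aj → *dazohauaj*.

dazohauaj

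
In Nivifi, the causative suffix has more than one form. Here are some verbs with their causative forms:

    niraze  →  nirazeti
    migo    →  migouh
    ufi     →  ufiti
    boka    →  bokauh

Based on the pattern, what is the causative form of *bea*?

beauh

The pattern is front/back vowel harmony: -ti when the last vowel of the stem is a front vowel (*niraze*, *ufi*); -uh when the last vowel of the stem is a back vowel (*migo*, *boka*).
Since the last vowel of *bea* is /a/ (a back vowel), it takes -uh, giving *beauh*.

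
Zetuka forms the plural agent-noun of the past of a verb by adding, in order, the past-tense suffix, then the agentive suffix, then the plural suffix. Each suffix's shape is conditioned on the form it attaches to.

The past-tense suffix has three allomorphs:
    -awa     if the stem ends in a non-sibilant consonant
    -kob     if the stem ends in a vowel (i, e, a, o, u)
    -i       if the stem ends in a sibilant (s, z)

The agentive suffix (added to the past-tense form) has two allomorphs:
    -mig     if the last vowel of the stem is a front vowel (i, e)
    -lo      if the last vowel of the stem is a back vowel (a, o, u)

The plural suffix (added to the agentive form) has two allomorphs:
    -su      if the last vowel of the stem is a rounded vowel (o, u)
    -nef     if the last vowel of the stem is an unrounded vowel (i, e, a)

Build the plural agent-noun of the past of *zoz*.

zozimignef

*zoz* — final sound /z/ (a sibilant) → -i → *zozi*.
Since the last vowel of the past-tense form *zozi* is /i/ (a front vowel), it takes -mig, giving *zozimig*.
The agentive form *zozimig*: last vowel = /i/, an unrounded vowel → -nef → *zozimignef*.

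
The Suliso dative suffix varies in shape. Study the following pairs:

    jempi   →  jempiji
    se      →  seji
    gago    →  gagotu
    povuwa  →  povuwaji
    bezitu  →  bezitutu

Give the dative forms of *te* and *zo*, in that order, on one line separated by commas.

teji, zotu

The suffix is conditioned by the last vowel: -tu when the last vowel of the stem is a rounded vowel (*gago*, *bezitu*); -ji when the last vowel of the stem is an unrounded vowel (*jempi*, *se*, *povuwa*).
Since the last vowel of *te* is /e/ (an unrounded vowel), it takes -ji, giving *teji*.
The last vowel of *zo* is /o/, which is a rounded vowel, so the suffix is -tu, giving *zotu*.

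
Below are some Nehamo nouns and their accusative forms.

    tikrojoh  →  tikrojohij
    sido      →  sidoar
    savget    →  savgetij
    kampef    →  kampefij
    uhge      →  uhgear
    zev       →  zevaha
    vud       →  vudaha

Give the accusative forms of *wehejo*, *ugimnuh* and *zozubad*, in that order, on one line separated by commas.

The pattern is voicing of the final sound: -ij when the stem ends in a voiceless consonant (*tikrojoh*, *savget*, *kampef*); -aha when the stem ends in a voiced consonant (*zev*, *vud*); -ar when the stem ends in a vowel (*sido*, *uhge*).
Since the final sound of *wehejo* is /o/ (a vowel), it takes -ar, giving *wehejoar*.
Since the final sound of *ugimnuh* is /h/ (a voiceless consonant), it takes -ij, giving *ugimnuhij*.
*zozubad*: final sound = /d/, a voiced consonant → -aha → *zozubadaha*.

wehejoar, ugimnuhij, zozubadaha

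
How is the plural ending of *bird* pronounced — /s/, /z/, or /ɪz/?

/z/

The stem *bird* ends in a voiced non-sibilant sound.
The plural suffix surfaces as /ɪz/ after sibilants, /s/ after other voiceless consonants, and /z/ after other voiced sounds.
So the plural -s on *bird* is pronounced /z/.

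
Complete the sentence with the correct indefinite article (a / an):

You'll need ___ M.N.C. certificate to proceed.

The indefinite article is chosen by the initial *sound* of the following word, not its spelling.
The initialism *M.N.C.* is read letter by letter; the first letter, M, is pronounced /ɛm/, which begins with a vowel sound.
So the article is *an*: You'll need an M.N.C. certificate to proceed.

an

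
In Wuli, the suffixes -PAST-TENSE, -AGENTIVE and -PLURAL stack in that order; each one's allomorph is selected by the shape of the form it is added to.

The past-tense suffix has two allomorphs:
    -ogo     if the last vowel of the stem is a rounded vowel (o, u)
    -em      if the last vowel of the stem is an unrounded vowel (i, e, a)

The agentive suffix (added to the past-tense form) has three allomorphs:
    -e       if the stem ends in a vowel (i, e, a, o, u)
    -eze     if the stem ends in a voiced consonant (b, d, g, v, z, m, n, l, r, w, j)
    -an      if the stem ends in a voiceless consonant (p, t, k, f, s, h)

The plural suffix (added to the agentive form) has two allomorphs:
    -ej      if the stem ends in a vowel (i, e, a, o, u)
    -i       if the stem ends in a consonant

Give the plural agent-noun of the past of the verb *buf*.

bufogoeej

*buf* — last vowel /u/ (a rounded vowel) → -ogo → *bufogo*.
The past-tense form *bufogo*: final sound = /o/, a vowel → -e → *bufogoe*.
The agentive form *bufogoe* — final sound /e/ (a vowel) → -ej → *bufogoeej*.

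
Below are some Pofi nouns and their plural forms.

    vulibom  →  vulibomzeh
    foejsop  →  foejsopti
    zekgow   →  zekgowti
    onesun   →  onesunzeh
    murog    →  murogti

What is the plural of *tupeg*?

The suffix is conditioned by the final consonant: -zeh when the stem ends in a nasal (*vulibom*, *onesun*); -ti when the stem ends in a non-nasal consonant (*foejsop*, *zekgow*, *murog*).
*tupeg* — final consonant /g/ (non-nasal) → -ti → *tupegti*.

tupegti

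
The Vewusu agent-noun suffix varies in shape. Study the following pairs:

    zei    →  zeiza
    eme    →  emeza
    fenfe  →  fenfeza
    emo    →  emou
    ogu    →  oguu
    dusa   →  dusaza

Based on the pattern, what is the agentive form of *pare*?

pareza

The pattern is rounding harmony: -u when the last vowel of the stem is a rounded vowel (*emo*, *ogu*); -za when the last vowel of the stem is an unrounded vowel (*zei*, *eme*, *fenfe*, *dusa*).
*pare*: last vowel = /e/, an unrounded vowel → -za → *pareza*.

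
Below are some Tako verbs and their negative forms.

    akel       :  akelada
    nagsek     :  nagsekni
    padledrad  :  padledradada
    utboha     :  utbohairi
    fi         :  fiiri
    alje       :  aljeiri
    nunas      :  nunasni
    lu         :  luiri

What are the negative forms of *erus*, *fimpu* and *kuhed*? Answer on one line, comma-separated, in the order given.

erusni, fimpuiri, kuhedada

The pattern is voicing of the final sound: -ni when the stem ends in a voiceless consonant (*nagsek*, *nunas*); -ada when the stem ends in a voiced consonant (*akel*, *padledrad*); -iri when the stem ends in a vowel (*utboha*, *fi*, *alje*, *lu*).
*erus*: final sound = /s/, a voiceless consonant → -ni → *erusni*.
The final sound of *fimpu* is /u/, which is a vowel, so the suffix is -iri, giving *fimpuiri*.
*kuhed* — final sound /d/ (a voiced consonant) → -ada → *kuhedada*.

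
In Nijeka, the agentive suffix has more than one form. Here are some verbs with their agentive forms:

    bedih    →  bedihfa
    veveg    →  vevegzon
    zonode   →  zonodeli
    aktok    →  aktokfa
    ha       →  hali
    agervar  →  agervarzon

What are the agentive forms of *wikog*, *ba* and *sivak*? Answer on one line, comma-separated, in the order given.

The alternation tracks the final sound of the stem — -fa when the stem ends in a voiceless consonant (*bedih*, *aktok*); -zon when the stem ends in a voiced consonant (*veveg*, *agervar*); -li when the stem ends in a vowel (*zonode*, *ha*).
Since the final sound of *wikog* is /g/ (a voiced consonant), it takes -zon, giving *wikogzon*.
Since the final sound of *ba* is /a/ (a vowel), it takes -li, giving *bali*.
*sivak*: final sound = /k/, a voiceless consonant → -fa → *sivakfa*.

wikogzon, bali, sivakfa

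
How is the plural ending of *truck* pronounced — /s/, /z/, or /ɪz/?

The stem *truck* ends in a voiceless non-sibilant consonant.
The plural suffix surfaces as /ɪz/ after sibilants, /s/ after other voiceless consonants, and /z/ after other voiced sounds.
So the plural -s on *truck* is pronounced /s/.

/s/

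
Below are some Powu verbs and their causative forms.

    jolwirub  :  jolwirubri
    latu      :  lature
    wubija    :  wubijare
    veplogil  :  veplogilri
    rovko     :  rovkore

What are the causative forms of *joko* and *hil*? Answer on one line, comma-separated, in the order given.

jokore, hilri

The alternation tracks the final sound of the stem — -ri when the stem ends in a consonant (*jolwirub*, *veplogil*); -re when the stem ends in a vowel (*latu*, *wubija*, *rovko*).
*joko*: final sound = /o/, a vowel → -re → *jokore*.
*hil*: final sound = /l/, a consonant → -ri → *hilri*.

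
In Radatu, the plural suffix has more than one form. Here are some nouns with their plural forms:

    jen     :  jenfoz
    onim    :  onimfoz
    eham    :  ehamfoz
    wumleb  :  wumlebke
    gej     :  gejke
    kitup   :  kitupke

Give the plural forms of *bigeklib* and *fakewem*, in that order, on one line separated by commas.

The pattern is nasality of the final consonant: -foz when the stem ends in a nasal (*jen*, *onim*, *eham*); -ke when the stem ends in a non-nasal consonant (*wumleb*, *gej*, *kitup*).
Since the final consonant of *bigeklib* is /b/ (non-nasal), it takes -ke, giving *bigeklibke*.
*fakewem* — final consonant /m/ (a nasal) → -foz → *fakewemfoz*.

bigeklibke, fakewemfoz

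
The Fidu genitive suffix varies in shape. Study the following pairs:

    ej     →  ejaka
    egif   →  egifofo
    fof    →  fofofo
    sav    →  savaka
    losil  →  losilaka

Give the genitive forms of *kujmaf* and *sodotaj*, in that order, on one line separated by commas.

The alternation tracks the final consonant of the stem — -ofo when the stem ends in a voiceless consonant (*egif*, *fof*); -aka when the stem ends in a voiced consonant (*ej*, *sav*, *losil*).
Since the final consonant of *kujmaf* is /f/ (voiceless), it takes -ofo, giving *kujmafofo*.
*sodotaj*: final consonant = /j/, voiced → -aka → *sodotajaka*.

kujmafofo, sodotajaka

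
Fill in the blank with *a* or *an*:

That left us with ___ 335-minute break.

The indefinite article is chosen by the initial *sound* of the following word, not its spelling.
The number *335* is spoken "three hundred …", beginning with /θriː/ — a consonant sound.
So the article is *a*: That left us with a 335-minute break.

a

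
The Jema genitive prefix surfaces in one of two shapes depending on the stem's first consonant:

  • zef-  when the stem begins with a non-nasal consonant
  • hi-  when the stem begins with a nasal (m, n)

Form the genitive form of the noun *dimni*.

Since the first consonant of *dimni* is /d/ (non-nasal), it takes zef-, giving *zefdimni*.

zefdimni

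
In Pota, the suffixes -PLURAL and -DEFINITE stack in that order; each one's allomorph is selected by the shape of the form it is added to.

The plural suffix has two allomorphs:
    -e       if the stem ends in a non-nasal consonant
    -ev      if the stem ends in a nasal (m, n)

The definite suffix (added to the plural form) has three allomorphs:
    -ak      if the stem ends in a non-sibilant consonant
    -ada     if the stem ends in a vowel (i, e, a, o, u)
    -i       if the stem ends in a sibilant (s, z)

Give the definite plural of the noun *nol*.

noleada

Since the final consonant of *nol* is /l/ (non-nasal), it takes -e, giving *nole*.
The final sound of the plural form *nole* is /e/, which is a vowel, so the definite suffix is -ada, giving *noleada*.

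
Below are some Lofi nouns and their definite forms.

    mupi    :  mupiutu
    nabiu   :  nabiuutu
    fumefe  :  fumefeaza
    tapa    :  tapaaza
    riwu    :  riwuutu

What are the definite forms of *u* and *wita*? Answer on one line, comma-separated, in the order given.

The alternation tracks the last vowel of the stem — -utu when the last vowel of the stem is a high vowel (*mupi*, *nabiu*, *riwu*); -aza when the last vowel of the stem is a non-high vowel (*fumefe*, *tapa*).
Since the last vowel of *u* is /u/ (a high vowel), it takes -utu, giving *uutu*.
The last vowel of *wita* is /a/, which is a non-high vowel, so the suffix is -aza, giving *witaaza*.

uutu, witaaza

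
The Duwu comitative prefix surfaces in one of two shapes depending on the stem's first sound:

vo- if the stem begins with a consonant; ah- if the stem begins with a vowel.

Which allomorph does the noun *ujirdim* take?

*ujirdim* — first sound /u/ (a vowel) → ah-.

ah-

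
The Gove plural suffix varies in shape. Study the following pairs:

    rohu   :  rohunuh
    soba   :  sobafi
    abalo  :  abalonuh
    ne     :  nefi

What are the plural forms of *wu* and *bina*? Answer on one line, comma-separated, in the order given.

wunuh, binafi

Looking at the last vowel of each stem: -nuh when the last vowel of the stem is a rounded vowel (*rohu*, *abalo*); -fi when the last vowel of the stem is an unrounded vowel (*soba*, *ne*).
The last vowel of *wu* is /u/, which is a rounded vowel, so the suffix is -nuh, giving *wunuh*.
The last vowel of *bina* is /a/, which is an unrounded vowel, so the suffix is -fi, giving *binafi*.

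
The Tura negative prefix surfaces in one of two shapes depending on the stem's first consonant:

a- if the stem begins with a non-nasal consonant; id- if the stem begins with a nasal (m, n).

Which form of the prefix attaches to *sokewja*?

*sokewja*: first consonant = /s/, non-nasal → a-.

a-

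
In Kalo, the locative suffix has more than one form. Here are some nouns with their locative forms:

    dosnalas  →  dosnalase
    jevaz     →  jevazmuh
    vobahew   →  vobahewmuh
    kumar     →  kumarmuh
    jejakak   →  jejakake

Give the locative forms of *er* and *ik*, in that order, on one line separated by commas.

The pattern is voicing of the final consonant: -e when the stem ends in a voiceless consonant (*dosnalas*, *jejakak*); -muh when the stem ends in a voiced consonant (*jevaz*, *vobahew*, *kumar*).
The final consonant of *er* is /r/, which is voiced, so the suffix is -muh, giving *ermuh*.
Since the final consonant of *ik* is /k/ (voiceless), it takes -e, giving *ike*.

ermuh, ike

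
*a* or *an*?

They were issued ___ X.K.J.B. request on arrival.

The indefinite article is chosen by the initial *sound* of the following word, not its spelling.
The initialism *X.K.J.B.* is read letter by letter; the first letter, X, is pronounced /ɛks/, which begins with a vowel sound.
So the article is *an*: They were issued an X.K.J.B. request on arrival.

an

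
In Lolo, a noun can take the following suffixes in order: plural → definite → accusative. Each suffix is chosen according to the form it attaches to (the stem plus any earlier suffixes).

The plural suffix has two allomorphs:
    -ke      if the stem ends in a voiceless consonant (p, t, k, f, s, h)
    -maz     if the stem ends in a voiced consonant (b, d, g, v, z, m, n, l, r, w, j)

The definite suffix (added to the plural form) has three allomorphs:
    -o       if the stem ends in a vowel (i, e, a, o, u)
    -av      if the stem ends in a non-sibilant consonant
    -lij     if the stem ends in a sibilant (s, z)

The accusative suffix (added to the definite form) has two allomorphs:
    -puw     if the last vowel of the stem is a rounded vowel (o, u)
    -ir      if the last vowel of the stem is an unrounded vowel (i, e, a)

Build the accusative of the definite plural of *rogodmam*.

*rogodmam* — final consonant /m/ (voiced) → -maz → *rogodmammaz*.
The final sound of the plural form *rogodmammaz* is /z/, which is a sibilant, so the definite suffix is -lij, giving *rogodmammazlij*.
The definite form *rogodmammazlij* — last vowel /i/ (an unrounded vowel) → -ir → *rogodmammazlijir*.

rogodmammazlijir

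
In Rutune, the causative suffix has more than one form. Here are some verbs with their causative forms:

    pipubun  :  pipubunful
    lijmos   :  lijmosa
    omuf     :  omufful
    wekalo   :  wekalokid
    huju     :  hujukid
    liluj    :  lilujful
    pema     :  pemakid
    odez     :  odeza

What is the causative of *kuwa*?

kuwakid

Looking at the final sound of each stem: -a when the stem ends in a sibilant (*lijmos*, *odez*); -ful when the stem ends in a non-sibilant consonant (*pipubun*, *omuf*, *liluj*); -kid when the stem ends in a vowel (*wekalo*, *huju*, *pema*).
The final sound of *kuwa* is /a/, which is a vowel, so the suffix is -kid, giving *kuwakid*.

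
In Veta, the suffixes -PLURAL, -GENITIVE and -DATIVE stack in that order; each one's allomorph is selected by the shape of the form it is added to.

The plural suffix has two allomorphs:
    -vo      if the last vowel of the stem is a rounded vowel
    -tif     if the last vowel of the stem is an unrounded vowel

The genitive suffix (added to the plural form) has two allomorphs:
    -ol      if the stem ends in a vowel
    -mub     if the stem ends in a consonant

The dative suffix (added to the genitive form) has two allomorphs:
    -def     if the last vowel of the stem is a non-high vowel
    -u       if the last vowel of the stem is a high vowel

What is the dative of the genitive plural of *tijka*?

tijkatifmubu

Since the last vowel of *tijka* is /a/ (an unrounded vowel), it takes -tif, giving *tijkatif*.
The plural form *tijkatif*: final sound = /f/, a consonant → -mub → *tijkatifmub*.
The last vowel of the genitive form *tijkatifmub* is /u/, which is a high vowel, so the dative suffix is -u, giving *tijkatifmubu*.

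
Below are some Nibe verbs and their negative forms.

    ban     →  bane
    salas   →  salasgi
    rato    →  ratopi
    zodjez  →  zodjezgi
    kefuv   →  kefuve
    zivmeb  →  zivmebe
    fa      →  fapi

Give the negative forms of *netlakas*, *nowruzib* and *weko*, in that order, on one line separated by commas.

netlakasgi, nowruzibe, wekopi

The pattern is sibilance of the final sound: -gi when the stem ends in a sibilant (*salas*, *zodjez*); -e when the stem ends in a non-sibilant consonant (*ban*, *kefuv*, *zivmeb*); -pi when the stem ends in a vowel (*rato*, *fa*).
The final sound of *netlakas* is /s/, which is a sibilant, so the suffix is -gi, giving *netlakasgi*.
*nowruzib*: final sound = /b/, a non-sibilant consonant → -e → *nowruzibe*.
*weko*: final sound = /o/, a vowel → -pi → *wekopi*.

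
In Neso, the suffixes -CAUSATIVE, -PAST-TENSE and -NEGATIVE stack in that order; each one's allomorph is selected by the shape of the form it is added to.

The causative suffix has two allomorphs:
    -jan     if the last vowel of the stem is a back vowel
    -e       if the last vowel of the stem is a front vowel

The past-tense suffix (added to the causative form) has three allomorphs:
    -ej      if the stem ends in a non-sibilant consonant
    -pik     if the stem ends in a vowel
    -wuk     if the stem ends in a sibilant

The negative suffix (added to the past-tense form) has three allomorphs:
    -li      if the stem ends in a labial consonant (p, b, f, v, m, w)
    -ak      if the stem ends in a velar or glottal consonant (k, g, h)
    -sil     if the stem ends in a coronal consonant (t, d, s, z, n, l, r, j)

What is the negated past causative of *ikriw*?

*ikriw*: last vowel = /i/, a front vowel → -e → *ikriwe*.
The final sound of the causative form *ikriwe* is /e/, which is a vowel, so the past-tense suffix is -pik, giving *ikriwepik*.
The past-tense form *ikriwepik*: final consonant = /k/, velar/glottal → -ak → *ikriwepikak*.

ikriwepikak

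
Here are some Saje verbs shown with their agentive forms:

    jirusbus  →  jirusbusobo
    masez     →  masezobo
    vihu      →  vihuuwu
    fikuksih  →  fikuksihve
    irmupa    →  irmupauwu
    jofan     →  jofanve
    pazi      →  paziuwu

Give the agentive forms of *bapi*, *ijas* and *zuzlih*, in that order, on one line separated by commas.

bapiuwu, ijasobo, zuzlihve

The alternation tracks the final sound of the stem — -obo when the stem ends in a sibilant (*jirusbus*, *masez*); -ve when the stem ends in a non-sibilant consonant (*fikuksih*, *jofan*); -uwu when the stem ends in a vowel (*vihu*, *irmupa*, *pazi*).
Since the final sound of *bapi* is /i/ (a vowel), it takes -uwu, giving *bapiuwu*.
Since the final sound of *ijas* is /s/ (a sibilant), it takes -obo, giving *ijasobo*.
*zuzlih*: final sound = /h/, a non-sibilant consonant → -ve → *zuzlihve*.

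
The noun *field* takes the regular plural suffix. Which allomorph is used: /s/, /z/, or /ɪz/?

The stem *field* ends in a voiced non-sibilant sound.
The plural suffix surfaces as /ɪz/ after sibilants, /s/ after other voiceless consonants, and /z/ after other voiced sounds.
So the plural -s on *field* is pronounced /z/.

/z/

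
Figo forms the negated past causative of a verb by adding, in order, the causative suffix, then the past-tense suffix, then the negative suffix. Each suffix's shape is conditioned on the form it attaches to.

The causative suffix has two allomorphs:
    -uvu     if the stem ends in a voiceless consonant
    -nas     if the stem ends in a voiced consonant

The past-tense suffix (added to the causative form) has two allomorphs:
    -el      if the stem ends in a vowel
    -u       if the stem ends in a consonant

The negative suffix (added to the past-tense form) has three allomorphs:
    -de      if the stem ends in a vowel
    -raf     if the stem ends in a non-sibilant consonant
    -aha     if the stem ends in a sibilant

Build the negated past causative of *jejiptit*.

jejiptituvuelraf

*jejiptit*: final consonant = /t/, voiceless → -uvu → *jejiptituvu*.
Since the final sound of the causative form *jejiptituvu* is /u/ (a vowel), it takes -el, giving *jejiptituvuel*.
Since the final sound of the past-tense form *jejiptituvuel* is /l/ (a non-sibilant consonant), it takes -raf, giving *jejiptituvuelraf*.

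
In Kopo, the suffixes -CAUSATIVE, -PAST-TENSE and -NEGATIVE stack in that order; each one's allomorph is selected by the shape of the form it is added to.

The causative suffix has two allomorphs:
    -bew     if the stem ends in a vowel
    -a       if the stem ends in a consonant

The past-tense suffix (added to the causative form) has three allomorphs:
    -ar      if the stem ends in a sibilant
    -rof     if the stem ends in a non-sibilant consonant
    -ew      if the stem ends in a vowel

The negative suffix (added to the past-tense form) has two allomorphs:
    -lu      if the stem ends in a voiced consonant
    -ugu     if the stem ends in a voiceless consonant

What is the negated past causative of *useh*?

usehaewlu

Since the final sound of *useh* is /h/ (a consonant), it takes -a, giving *useha*.
Since the final sound of the causative form *useha* is /a/ (a vowel), it takes -ew, giving *usehaew*.
Since the final consonant of the past-tense form *usehaew* is /w/ (voiced), it takes -lu, giving *usehaewlu*.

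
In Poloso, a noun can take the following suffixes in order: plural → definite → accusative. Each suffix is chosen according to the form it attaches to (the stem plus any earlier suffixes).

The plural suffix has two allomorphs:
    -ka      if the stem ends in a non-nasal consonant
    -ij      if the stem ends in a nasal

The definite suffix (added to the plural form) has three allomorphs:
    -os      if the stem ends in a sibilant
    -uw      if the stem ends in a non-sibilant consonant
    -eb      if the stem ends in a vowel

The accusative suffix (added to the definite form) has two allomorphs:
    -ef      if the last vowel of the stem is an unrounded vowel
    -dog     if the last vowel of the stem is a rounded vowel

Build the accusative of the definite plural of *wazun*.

wazunijuwdog

The final consonant of *wazun* is /n/, which is a nasal, so the plural suffix is -ij, giving *wazunij*.
The final sound of the plural form *wazunij* is /j/, which is a non-sibilant consonant, so the definite suffix is -uw, giving *wazunijuw*.
Since the last vowel of the definite form *wazunijuw* is /u/ (a rounded vowel), it takes -dog, giving *wazunijuwdog*.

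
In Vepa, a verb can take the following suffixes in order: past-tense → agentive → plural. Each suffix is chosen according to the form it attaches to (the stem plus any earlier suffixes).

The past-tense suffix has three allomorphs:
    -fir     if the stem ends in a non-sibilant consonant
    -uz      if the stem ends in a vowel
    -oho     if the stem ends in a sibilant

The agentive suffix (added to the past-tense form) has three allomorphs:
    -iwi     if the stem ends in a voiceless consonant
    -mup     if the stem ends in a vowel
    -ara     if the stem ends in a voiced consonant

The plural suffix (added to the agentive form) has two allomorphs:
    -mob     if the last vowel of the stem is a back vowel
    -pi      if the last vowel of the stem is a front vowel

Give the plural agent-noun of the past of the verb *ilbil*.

The final sound of *ilbil* is /l/, which is a non-sibilant consonant, so the past-tense suffix is -fir, giving *ilbilfir*.
The past-tense form *ilbilfir*: final sound = /r/, a voiced consonant → -ara → *ilbilfirara*.
The agentive form *ilbilfirara*: last vowel = /a/, a back vowel → -mob → *ilbilfiraramob*.

ilbilfiraramob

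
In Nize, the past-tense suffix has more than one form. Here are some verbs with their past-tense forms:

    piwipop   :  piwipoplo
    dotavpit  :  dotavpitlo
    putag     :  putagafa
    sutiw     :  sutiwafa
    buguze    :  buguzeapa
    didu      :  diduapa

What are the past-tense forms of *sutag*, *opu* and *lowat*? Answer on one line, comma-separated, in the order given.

sutagafa, opuapa, lowatlo

Looking at the final sound of each stem: -lo when the stem ends in a voiceless consonant (*piwipop*, *dotavpit*); -afa when the stem ends in a voiced consonant (*putag*, *sutiw*); -apa when the stem ends in a vowel (*buguze*, *didu*).
*sutag* — final sound /g/ (a voiced consonant) → -afa → *sutagafa*.
Since the final sound of *opu* is /u/ (a vowel), it takes -apa, giving *opuapa*.
*lowat* — final sound /t/ (a voiceless consonant) → -lo → *lowatlo*.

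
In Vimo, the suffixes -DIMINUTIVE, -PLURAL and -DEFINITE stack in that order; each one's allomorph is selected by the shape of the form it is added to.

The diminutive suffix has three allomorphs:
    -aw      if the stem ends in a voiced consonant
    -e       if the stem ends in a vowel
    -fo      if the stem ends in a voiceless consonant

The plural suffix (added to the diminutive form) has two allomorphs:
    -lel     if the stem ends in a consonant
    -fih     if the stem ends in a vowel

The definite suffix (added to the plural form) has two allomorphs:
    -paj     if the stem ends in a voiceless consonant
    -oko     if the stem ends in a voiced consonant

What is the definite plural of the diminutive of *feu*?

The final sound of *feu* is /u/, which is a vowel, so the diminutive suffix is -e, giving *feue*.
The diminutive form *feue*: final sound = /e/, a vowel → -fih → *feuefih*.
The final consonant of the plural form *feuefih* is /h/, which is voiceless, so the definite suffix is -paj, giving *feuefihpaj*.

feuefihpaj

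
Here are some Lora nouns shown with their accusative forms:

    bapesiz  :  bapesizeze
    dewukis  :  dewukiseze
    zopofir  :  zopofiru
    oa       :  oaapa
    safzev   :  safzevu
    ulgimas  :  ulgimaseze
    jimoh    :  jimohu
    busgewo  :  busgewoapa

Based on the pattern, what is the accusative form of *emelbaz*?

The pattern is sibilance of the final sound: -eze when the stem ends in a sibilant (*bapesiz*, *dewukis*, *ulgimas*); -u when the stem ends in a non-sibilant consonant (*zopofir*, *safzev*, *jimoh*); -apa when the stem ends in a vowel (*oa*, *busgewo*).
Since the final sound of *emelbaz* is /z/ (a sibilant), it takes -eze, giving *emelbazeze*.

emelbazeze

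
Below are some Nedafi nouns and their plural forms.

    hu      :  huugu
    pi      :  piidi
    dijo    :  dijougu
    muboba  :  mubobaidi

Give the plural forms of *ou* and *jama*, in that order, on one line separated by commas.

The pattern is rounding harmony: -ugu when the last vowel of the stem is a rounded vowel (*hu*, *dijo*); -idi when the last vowel of the stem is an unrounded vowel (*pi*, *muboba*).
Since the last vowel of *ou* is /u/ (a rounded vowel), it takes -ugu, giving *ouugu*.
*jama* — last vowel /a/ (an unrounded vowel) → -idi → *jamaidi*.

ouugu, jamaidi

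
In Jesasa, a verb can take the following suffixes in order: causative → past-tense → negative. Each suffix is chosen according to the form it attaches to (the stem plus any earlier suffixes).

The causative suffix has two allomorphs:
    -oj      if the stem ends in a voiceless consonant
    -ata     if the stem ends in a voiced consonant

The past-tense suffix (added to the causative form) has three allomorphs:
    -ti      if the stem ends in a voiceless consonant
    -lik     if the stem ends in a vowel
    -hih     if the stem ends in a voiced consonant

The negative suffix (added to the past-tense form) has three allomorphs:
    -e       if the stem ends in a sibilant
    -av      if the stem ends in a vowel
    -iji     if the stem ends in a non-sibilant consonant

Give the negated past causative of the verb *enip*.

The final consonant of *enip* is /p/, which is voiceless, so the causative suffix is -oj, giving *enipoj*.
The causative form *enipoj*: final sound = /j/, a voiced consonant → -hih → *enipojhih*.
The past-tense form *enipojhih* — final sound /h/ (a non-sibilant consonant) → -iji → *enipojhihiji*.

enipojhihiji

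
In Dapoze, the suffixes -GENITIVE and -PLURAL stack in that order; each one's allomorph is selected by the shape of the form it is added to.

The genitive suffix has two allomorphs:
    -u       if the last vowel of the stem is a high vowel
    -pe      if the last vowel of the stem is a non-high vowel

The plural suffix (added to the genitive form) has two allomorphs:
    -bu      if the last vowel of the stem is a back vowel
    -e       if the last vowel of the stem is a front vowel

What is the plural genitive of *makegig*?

makegigubu

The last vowel of *makegig* is /i/, which is a high vowel, so the genitive suffix is -u, giving *makegigu*.
The genitive form *makegigu* — last vowel /u/ (a back vowel) → -bu → *makegigubu*.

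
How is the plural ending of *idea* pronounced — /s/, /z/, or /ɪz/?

/z/

The stem *idea* ends in a voiced non-sibilant sound.
The plural suffix surfaces as /ɪz/ after sibilants, /s/ after other voiceless consonants, and /z/ after other voiced sounds.
So the plural -s on *idea* is pronounced /z/.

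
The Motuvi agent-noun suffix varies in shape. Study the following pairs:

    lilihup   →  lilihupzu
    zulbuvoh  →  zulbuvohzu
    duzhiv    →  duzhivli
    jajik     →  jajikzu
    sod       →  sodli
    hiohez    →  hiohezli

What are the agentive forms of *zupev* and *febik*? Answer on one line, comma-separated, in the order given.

zupevli, febikzu

The suffix is conditioned by the final consonant: -zu when the stem ends in a voiceless consonant (*lilihup*, *zulbuvoh*, *jajik*); -li when the stem ends in a voiced consonant (*duzhiv*, *sod*, *hiohez*).
*zupev* — final consonant /v/ (voiced) → -li → *zupevli*.
*febik* — final consonant /k/ (voiceless) → -zu → *febikzu*.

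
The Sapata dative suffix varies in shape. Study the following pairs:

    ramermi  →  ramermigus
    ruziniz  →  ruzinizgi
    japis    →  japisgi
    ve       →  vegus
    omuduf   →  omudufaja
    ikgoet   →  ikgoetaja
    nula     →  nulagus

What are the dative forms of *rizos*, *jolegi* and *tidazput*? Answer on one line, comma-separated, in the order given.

The pattern is sibilance of the final sound: -gi when the stem ends in a sibilant (*ruziniz*, *japis*); -aja when the stem ends in a non-sibilant consonant (*omuduf*, *ikgoet*); -gus when the stem ends in a vowel (*ramermi*, *ve*, *nula*).
The final sound of *rizos* is /s/, which is a sibilant, so the suffix is -gi, giving *rizosgi*.
*jolegi* — final sound /i/ (a vowel) → -gus → *jolegigus*.
*tidazput*: final sound = /t/, a non-sibilant consonant → -aja → *tidazputaja*.

rizosgi, jolegigus, tidazputaja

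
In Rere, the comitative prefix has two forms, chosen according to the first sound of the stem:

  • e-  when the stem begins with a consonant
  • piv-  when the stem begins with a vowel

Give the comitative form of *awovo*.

The first sound of *awovo* is /a/, which is a vowel, so the prefix is piv-, giving *pivawovo*.

pivawovo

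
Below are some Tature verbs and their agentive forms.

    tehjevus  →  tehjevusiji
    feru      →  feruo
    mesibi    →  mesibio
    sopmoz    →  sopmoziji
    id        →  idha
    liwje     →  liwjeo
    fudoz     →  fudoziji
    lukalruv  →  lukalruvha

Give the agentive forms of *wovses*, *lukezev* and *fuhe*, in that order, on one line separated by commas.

wovsesiji, lukezevha, fuheo

The pattern is sibilance of the final sound: -iji when the stem ends in a sibilant (*tehjevus*, *sopmoz*, *fudoz*); -ha when the stem ends in a non-sibilant consonant (*id*, *lukalruv*); -o when the stem ends in a vowel (*feru*, *mesibi*, *liwje*).
The final sound of *wovses* is /s/, which is a sibilant, so the suffix is -iji, giving *wovsesiji*.
Since the final sound of *lukezev* is /v/ (a non-sibilant consonant), it takes -ha, giving *lukezevha*.
*fuhe*: final sound = /e/, a vowel → -o → *fuheo*.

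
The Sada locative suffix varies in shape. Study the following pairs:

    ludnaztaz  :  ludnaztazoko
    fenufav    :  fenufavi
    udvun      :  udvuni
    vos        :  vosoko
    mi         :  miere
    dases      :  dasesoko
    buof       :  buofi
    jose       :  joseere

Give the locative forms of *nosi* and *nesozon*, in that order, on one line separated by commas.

The suffix is conditioned by the final sound: -oko when the stem ends in a sibilant (*ludnaztaz*, *vos*, *dases*); -i when the stem ends in a non-sibilant consonant (*fenufav*, *udvun*, *buof*); -ere when the stem ends in a vowel (*mi*, *jose*).
*nosi* — final sound /i/ (a vowel) → -ere → *nosiere*.
*nesozon*: final sound = /n/, a non-sibilant consonant → -i → *nesozoni*.

nosiere, nesozoni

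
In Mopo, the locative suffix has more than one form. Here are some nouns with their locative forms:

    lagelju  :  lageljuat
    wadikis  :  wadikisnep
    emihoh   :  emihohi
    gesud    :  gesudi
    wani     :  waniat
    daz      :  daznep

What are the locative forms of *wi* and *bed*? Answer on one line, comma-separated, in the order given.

The pattern is sibilance of the final sound: -nep when the stem ends in a sibilant (*wadikis*, *daz*); -i when the stem ends in a non-sibilant consonant (*emihoh*, *gesud*); -at when the stem ends in a vowel (*lagelju*, *wani*).
*wi*: final sound = /i/, a vowel → -at → *wiat*.
Since the final sound of *bed* is /d/ (a non-sibilant consonant), it takes -i, giving *bedi*.

wiat, bedi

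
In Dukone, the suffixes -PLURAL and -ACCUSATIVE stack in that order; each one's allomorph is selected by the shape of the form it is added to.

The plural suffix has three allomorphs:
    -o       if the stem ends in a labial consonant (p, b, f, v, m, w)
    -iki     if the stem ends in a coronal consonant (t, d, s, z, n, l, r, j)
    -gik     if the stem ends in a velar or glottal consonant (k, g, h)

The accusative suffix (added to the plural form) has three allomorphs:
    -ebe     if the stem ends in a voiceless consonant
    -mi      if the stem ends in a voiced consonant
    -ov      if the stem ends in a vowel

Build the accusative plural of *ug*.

Since the final consonant of *ug* is /g/ (velar/glottal), it takes -gik, giving *uggik*.
The plural form *uggik*: final sound = /k/, a voiceless consonant → -ebe → *uggikebe*.

uggikebe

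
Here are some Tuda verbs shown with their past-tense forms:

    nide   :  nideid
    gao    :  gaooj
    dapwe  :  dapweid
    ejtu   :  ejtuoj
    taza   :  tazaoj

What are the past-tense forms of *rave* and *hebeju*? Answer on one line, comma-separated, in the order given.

raveid, hebejuoj

Looking at the last vowel of each stem: -id when the last vowel of the stem is a front vowel (*nide*, *dapwe*); -oj when the last vowel of the stem is a back vowel (*gao*, *ejtu*, *taza*).
*rave* — last vowel /e/ (a front vowel) → -id → *raveid*.
The last vowel of *hebeju* is /u/, which is a back vowel, so the suffix is -oj, giving *hebejuoj*.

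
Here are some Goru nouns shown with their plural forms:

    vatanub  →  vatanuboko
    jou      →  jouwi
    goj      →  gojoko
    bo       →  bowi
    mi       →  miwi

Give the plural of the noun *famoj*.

The pattern is consonant vs. vowel: -oko when the stem ends in a consonant (*vatanub*, *goj*); -wi when the stem ends in a vowel (*jou*, *bo*, *mi*).
The final sound of *famoj* is /j/, which is a consonant, so the suffix is -oko, giving *famojoko*.

famojoko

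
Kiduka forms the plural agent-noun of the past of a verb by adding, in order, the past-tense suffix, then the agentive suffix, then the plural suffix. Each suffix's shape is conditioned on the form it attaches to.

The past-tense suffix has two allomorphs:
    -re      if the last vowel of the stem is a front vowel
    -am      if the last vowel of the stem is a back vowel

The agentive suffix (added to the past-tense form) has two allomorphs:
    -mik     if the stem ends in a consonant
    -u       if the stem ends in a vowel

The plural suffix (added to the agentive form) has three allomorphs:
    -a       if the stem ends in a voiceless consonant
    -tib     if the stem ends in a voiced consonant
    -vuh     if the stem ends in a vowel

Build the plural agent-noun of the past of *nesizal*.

nesizalammika

Since the last vowel of *nesizal* is /a/ (a back vowel), it takes -am, giving *nesizalam*.
The past-tense form *nesizalam* — final sound /m/ (a consonant) → -mik → *nesizalammik*.
The agentive form *nesizalammik* — final sound /k/ (a voiceless consonant) → -a → *nesizalammika*.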